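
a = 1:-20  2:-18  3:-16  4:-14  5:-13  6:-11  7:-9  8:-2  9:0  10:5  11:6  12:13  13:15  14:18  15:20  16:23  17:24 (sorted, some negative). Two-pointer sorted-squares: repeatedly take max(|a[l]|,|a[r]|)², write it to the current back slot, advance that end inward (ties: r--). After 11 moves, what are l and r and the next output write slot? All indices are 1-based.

l=6, r=11, next write slot=6

[1,17] |-20|<=|24| out[17]=576 → r--
[1,16] |-20|<=|23| out[16]=529 → r--
[1,15] |-20|<=|20| out[15]=400 → r--
[1,14] |-20|>|18| out[14]=400 → l++
[2,14] |-18|<=|18| out[13]=324 → r--
[2,13] |-18|>|15| out[12]=324 → l++
[3,13] |-16|>|15| out[11]=256 → l++
[4,13] |-14|<=|15| out[10]=225 → r--
[4,12] |-14|>|13| out[9]=196 → l++
[5,12] |-13|<=|13| out[8]=169 → r--
[5,11] |-13|>|6| out[7]=169 → l++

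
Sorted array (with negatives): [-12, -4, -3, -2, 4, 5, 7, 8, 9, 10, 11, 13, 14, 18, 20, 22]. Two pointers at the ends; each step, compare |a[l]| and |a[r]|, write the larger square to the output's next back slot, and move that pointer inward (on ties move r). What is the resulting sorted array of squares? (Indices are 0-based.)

[4, 9, 16, 16, 25, 49, 64, 81, 100, 121, 144, 169, 196, 324, 400, 484]

[0,15] |-12|<=|22| out[15]=484 → r--
[0,14] |-12|<=|20| out[14]=400 → r--
[0,13] |-12|<=|18| out[13]=324 → r--
[0,12] |-12|<=|14| out[12]=196 → r--
[0,11] |-12|<=|13| out[11]=169 → r--
[0,10] |-12|>|11| out[10]=144 → l++
[1,10] |-4|<=|11| out[9]=121 → r--
[1,9] |-4|<=|10| out[8]=100 → r--
[1,8] |-4|<=|9| out[7]=81 → r--
[1,7] |-4|<=|8| out[6]=64 → r--
[1,6] |-4|<=|7| out[5]=49 → r--
[1,5] |-4|<=|5| out[4]=25 → r--
[1,4] |-4|<=|4| out[3]=16 → r--
[1,3] |-4|>|-2| out[2]=16 → l++
[2,3] |-3|>|-2| out[1]=9 → l++
[3,3] |-2|<=|-2| out[0]=4 → r--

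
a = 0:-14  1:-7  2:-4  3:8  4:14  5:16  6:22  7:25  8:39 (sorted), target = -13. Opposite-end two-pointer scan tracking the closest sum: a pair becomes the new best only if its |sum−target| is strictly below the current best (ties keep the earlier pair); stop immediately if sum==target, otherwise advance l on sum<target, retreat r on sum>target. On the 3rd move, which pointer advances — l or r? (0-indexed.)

r

[0,8] -14+39=25 d=38 * → r--
[0,7] -14+25=11 d=24 * → r--
[0,6] -14+22=8 d=21 * → r--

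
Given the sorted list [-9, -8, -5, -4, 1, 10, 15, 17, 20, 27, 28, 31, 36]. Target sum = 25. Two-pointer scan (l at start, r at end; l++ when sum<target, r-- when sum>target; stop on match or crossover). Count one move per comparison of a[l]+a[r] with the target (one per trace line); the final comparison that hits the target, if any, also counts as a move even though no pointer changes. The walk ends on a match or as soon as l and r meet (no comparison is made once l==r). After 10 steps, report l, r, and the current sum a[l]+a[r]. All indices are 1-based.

[1,13] -9+36=27 >25 → r--
[1,12] -9+31=22 <25 → l++
[2,12] -8+31=23 <25 → l++
[3,12] -5+31=26 >25 → r--
[3,11] -5+28=23 <25 → l++
[4,11] -4+28=24 <25 → l++
[5,11] 1+28=29 >25 → r--
[5,10] 1+27=28 >25 → r--
[5,9] 1+20=21 <25 → l++
[6,9] 10+20=30 >25 → r--

l=6, r=8, sum=27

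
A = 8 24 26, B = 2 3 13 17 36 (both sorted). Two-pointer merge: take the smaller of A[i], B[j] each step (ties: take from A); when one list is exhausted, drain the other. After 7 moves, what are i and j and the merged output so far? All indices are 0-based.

i=3, j=4, merged so far=[2, 3, 8, 13, 17, 24, 26]

i=0 j=0: A[i]=8>B[j]=2 take 2, j++
i=0 j=1: A[i]=8>B[j]=3 take 3, j++
i=0 j=2: A[i]=8<=B[j]=13 take 8, i++
i=1 j=2: A[i]=24>B[j]=13 take 13, j++
i=1 j=3: A[i]=24>B[j]=17 take 17, j++
i=1 j=4: A[i]=24<=B[j]=36 take 24, i++
i=2 j=4: A[i]=26<=B[j]=36 take 26, i++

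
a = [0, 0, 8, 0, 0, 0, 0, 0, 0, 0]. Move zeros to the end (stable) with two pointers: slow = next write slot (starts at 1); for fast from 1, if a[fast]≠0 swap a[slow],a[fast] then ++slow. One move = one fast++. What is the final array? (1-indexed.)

[8, 0, 0, 0, 0, 0, 0, 0, 0, 0]

slow=1 fast=1: a[fast]=0, fast++
slow=1 fast=2: a[fast]=0, fast++
slow=1 fast=3: a[fast]=8≠0 swap→a[1]=8, slow++,fast++
slow=2 fast=4: a[fast]=0, fast++
slow=2 fast=5: a[fast]=0, fast++
slow=2 fast=6: a[fast]=0, fast++
slow=2 fast=7: a[fast]=0, fast++
slow=2 fast=8: a[fast]=0, fast++
slow=2 fast=9: a[fast]=0, fast++
slow=2 fast=10: a[fast]=0, fast++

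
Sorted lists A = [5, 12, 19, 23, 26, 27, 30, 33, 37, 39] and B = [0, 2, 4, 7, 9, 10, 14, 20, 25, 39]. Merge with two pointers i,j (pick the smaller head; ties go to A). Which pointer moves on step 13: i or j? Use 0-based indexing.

j

i=0 j=0: A[i]=5>B[j]=0 take 0, j++
i=0 j=1: A[i]=5>B[j]=2 take 2, j++
i=0 j=2: A[i]=5>B[j]=4 take 4, j++
i=0 j=3: A[i]=5<=B[j]=7 take 5, i++
i=1 j=3: A[i]=12>B[j]=7 take 7, j++
i=1 j=4: A[i]=12>B[j]=9 take 9, j++
i=1 j=5: A[i]=12>B[j]=10 take 10, j++
i=1 j=6: A[i]=12<=B[j]=14 take 12, i++
i=2 j=6: A[i]=19>B[j]=14 take 14, j++
i=2 j=7: A[i]=19<=B[j]=20 take 19, i++
i=3 j=7: A[i]=23>B[j]=20 take 20, j++
i=3 j=8: A[i]=23<=B[j]=25 take 23, i++
i=4 j=8: A[i]=26>B[j]=25 take 25, j++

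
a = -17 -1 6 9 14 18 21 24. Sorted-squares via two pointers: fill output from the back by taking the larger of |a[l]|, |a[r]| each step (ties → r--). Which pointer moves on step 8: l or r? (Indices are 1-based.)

l=1 r=8: |-17|<=|24| out[8]=576, r--
l=1 r=7: |-17|<=|21| out[7]=441, r--
l=1 r=6: |-17|<=|18| out[6]=324, r--
l=1 r=5: |-17|>|14| out[5]=289, l++
l=2 r=5: |-1|<=|14| out[4]=196, r--
l=2 r=4: |-1|<=|9| out[3]=81, r--
l=2 r=3: |-1|<=|6| out[2]=36, r--
l=2 r=2: |-1|<=|-1| out[1]=1, r--

r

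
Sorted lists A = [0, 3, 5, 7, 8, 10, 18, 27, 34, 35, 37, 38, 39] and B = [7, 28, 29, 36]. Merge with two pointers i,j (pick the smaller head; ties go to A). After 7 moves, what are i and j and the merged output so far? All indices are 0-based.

i=6, j=1, merged so far=[0, 3, 5, 7, 7, 8, 10]

[i=0,j=0] A[i]=0<=B[j]=7 take 0 → i++
[i=1,j=0] A[i]=3<=B[j]=7 take 3 → i++
[i=2,j=0] A[i]=5<=B[j]=7 take 5 → i++
[i=3,j=0] A[i]=7<=B[j]=7 take 7 → i++
[i=4,j=0] A[i]=8>B[j]=7 take 7 → j++
[i=4,j=1] A[i]=8<=B[j]=28 take 8 → i++
[i=5,j=1] A[i]=10<=B[j]=28 take 10 → i++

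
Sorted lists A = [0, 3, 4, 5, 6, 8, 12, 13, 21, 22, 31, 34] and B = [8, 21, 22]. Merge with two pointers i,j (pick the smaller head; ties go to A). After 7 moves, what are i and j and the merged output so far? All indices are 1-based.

i=1 j=1: A[i]=0<=B[j]=8 take 0, i++
i=2 j=1: A[i]=3<=B[j]=8 take 3, i++
i=3 j=1: A[i]=4<=B[j]=8 take 4, i++
i=4 j=1: A[i]=5<=B[j]=8 take 5, i++
i=5 j=1: A[i]=6<=B[j]=8 take 6, i++
i=6 j=1: A[i]=8<=B[j]=8 take 8, i++
i=7 j=1: A[i]=12>B[j]=8 take 8, j++

i=7, j=2, merged so far=[0, 3, 4, 5, 6, 8, 8]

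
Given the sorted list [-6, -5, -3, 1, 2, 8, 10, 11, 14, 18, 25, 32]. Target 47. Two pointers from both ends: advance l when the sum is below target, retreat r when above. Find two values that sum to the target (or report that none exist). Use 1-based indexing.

no pair

l=1 r=12: -6+32=26 <47, l++
l=2 r=12: -5+32=27 <47, l++
l=3 r=12: -3+32=29 <47, l++
l=4 r=12: 1+32=33 <47, l++
l=5 r=12: 2+32=34 <47, l++
l=6 r=12: 8+32=40 <47, l++
l=7 r=12: 10+32=42 <47, l++
l=8 r=12: 11+32=43 <47, l++
l=9 r=12: 14+32=46 <47, l++
l=10 r=12: 18+32=50 >47, r--
l=10 r=11: 18+25=43 <47, l++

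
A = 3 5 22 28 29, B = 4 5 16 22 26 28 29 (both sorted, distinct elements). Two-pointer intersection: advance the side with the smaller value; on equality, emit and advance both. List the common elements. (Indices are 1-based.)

intersection = [5, 22, 28, 29]

[i=1,j=1] 3<4 → i++
[i=2,j=1] 5>4 → j++
[i=2,j=2] 5==5 emit → i++,j++
[i=3,j=3] 22>16 → j++
[i=3,j=4] 22==22 emit → i++,j++
[i=4,j=5] 28>26 → j++
[i=4,j=6] 28==28 emit → i++,j++
[i=5,j=7] 29==29 emit → i++,j++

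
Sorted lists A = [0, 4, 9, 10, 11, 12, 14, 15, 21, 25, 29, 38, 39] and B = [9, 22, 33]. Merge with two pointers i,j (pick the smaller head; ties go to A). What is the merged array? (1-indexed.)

[0, 4, 9, 9, 10, 11, 12, 14, 15, 21, 22, 25, 29, 33, 38, 39]

[i=1,j=1] A[i]=0<=B[j]=9 take 0 → i++
[i=2,j=1] A[i]=4<=B[j]=9 take 4 → i++
[i=3,j=1] A[i]=9<=B[j]=9 take 9 → i++
[i=4,j=1] A[i]=10>B[j]=9 take 9 → j++
[i=4,j=2] A[i]=10<=B[j]=22 take 10 → i++
[i=5,j=2] A[i]=11<=B[j]=22 take 11 → i++
[i=6,j=2] A[i]=12<=B[j]=22 take 12 → i++
[i=7,j=2] A[i]=14<=B[j]=22 take 14 → i++
[i=8,j=2] A[i]=15<=B[j]=22 take 15 → i++
[i=9,j=2] A[i]=21<=B[j]=22 take 21 → i++
[i=10,j=2] A[i]=25>B[j]=22 take 22 → j++
[i=10,j=3] A[i]=25<=B[j]=33 take 25 → i++
[i=11,j=3] A[i]=29<=B[j]=33 take 29 → i++
[i=12,j=3] A[i]=38>B[j]=33 take 33 → j++
[i=12,j=4] B done, take A[i]=38 → i++
[i=13,j=4] B done, take A[i]=39 → i++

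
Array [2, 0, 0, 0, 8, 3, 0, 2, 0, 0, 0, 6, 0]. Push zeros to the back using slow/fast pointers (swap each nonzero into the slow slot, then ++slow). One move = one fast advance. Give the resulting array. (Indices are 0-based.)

(s=0,f=0) a[fast]=2≠0 swap→a[0]=2 → slow++,fast++
(s=1,f=1) a[fast]=0 → fast++
(s=1,f=2) a[fast]=0 → fast++
(s=1,f=3) a[fast]=0 → fast++
(s=1,f=4) a[fast]=8≠0 swap→a[1]=8 → slow++,fast++
(s=2,f=5) a[fast]=3≠0 swap→a[2]=3 → slow++,fast++
(s=3,f=6) a[fast]=0 → fast++
(s=3,f=7) a[fast]=2≠0 swap→a[3]=2 → slow++,fast++
(s=4,f=8) a[fast]=0 → fast++
(s=4,f=9) a[fast]=0 → fast++
(s=4,f=10) a[fast]=0 → fast++
(s=4,f=11) a[fast]=6≠0 swap→a[4]=6 → slow++,fast++
(s=5,f=12) a[fast]=0 → fast++

[2, 8, 3, 2, 6, 0, 0, 0, 0, 0, 0, 0, 0]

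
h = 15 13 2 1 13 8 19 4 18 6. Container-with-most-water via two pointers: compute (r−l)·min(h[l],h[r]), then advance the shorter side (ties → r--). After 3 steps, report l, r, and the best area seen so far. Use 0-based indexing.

[0,9] min(15,6)*9=54 best=54 * → r--
[0,8] min(15,18)*8=120 best=120 * → l++
[1,8] min(13,18)*7=91 best=120 → l++

l=2, r=8, best area=120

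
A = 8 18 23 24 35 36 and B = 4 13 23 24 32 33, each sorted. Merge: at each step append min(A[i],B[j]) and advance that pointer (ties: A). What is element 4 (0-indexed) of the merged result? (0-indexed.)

merged[4] = 23

i=0 j=0: A[i]=8>B[j]=4 take 4, j++
i=0 j=1: A[i]=8<=B[j]=13 take 8, i++
i=1 j=1: A[i]=18>B[j]=13 take 13, j++
i=1 j=2: A[i]=18<=B[j]=23 take 18, i++
i=2 j=2: A[i]=23<=B[j]=23 take 23, i++
i=3 j=2: A[i]=24>B[j]=23 take 23, j++
i=3 j=3: A[i]=24<=B[j]=24 take 24, i++
i=4 j=3: A[i]=35>B[j]=24 take 24, j++
i=4 j=4: A[i]=35>B[j]=32 take 32, j++
i=4 j=5: A[i]=35>B[j]=33 take 33, j++
i=4 j=6: B done, take A[i]=35, i++
i=5 j=6: B done, take A[i]=36, i++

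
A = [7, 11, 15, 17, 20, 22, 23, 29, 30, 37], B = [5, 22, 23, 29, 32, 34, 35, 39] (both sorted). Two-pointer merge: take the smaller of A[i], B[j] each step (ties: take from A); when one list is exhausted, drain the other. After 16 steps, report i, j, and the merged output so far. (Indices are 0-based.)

i=0 j=0: A[i]=7>B[j]=5 take 5, j++
i=0 j=1: A[i]=7<=B[j]=22 take 7, i++
i=1 j=1: A[i]=11<=B[j]=22 take 11, i++
i=2 j=1: A[i]=15<=B[j]=22 take 15, i++
i=3 j=1: A[i]=17<=B[j]=22 take 17, i++
i=4 j=1: A[i]=20<=B[j]=22 take 20, i++
i=5 j=1: A[i]=22<=B[j]=22 take 22, i++
i=6 j=1: A[i]=23>B[j]=22 take 22, j++
i=6 j=2: A[i]=23<=B[j]=23 take 23, i++
i=7 j=2: A[i]=29>B[j]=23 take 23, j++
i=7 j=3: A[i]=29<=B[j]=29 take 29, i++
i=8 j=3: A[i]=30>B[j]=29 take 29, j++
i=8 j=4: A[i]=30<=B[j]=32 take 30, i++
i=9 j=4: A[i]=37>B[j]=32 take 32, j++
i=9 j=5: A[i]=37>B[j]=34 take 34, j++
i=9 j=6: A[i]=37>B[j]=35 take 35, j++

i=9, j=7, merged so far=[5, 7, 11, 15, 17, 20, 22, 22, 23, 23, 29, 29, 30, 32, 34, 35]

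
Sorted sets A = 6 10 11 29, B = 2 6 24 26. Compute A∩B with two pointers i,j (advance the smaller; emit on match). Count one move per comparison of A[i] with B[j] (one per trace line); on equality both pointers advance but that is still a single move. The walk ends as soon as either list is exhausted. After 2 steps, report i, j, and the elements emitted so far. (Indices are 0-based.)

i=0 j=0: 6>2, j++
i=0 j=1: 6==6 emit, i++,j++

i=1, j=2, emitted=[6]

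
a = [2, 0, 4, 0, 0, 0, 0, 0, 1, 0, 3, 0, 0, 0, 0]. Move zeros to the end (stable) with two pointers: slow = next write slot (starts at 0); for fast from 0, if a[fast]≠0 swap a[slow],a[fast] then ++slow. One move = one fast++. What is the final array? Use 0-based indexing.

[2, 4, 1, 3, 0, 0, 0, 0, 0, 0, 0, 0, 0, 0, 0]

(s=0,f=0) a[fast]=2≠0 swap→a[0]=2 → slow++,fast++
(s=1,f=1) a[fast]=0 → fast++
(s=1,f=2) a[fast]=4≠0 swap→a[1]=4 → slow++,fast++
(s=2,f=3) a[fast]=0 → fast++
(s=2,f=4) a[fast]=0 → fast++
(s=2,f=5) a[fast]=0 → fast++
(s=2,f=6) a[fast]=0 → fast++
(s=2,f=7) a[fast]=0 → fast++
(s=2,f=8) a[fast]=1≠0 swap→a[2]=1 → slow++,fast++
(s=3,f=9) a[fast]=0 → fast++
(s=3,f=10) a[fast]=3≠0 swap→a[3]=3 → slow++,fast++
(s=4,f=11) a[fast]=0 → fast++
(s=4,f=12) a[fast]=0 → fast++
(s=4,f=13) a[fast]=0 → fast++
(s=4,f=14) a[fast]=0 → fast++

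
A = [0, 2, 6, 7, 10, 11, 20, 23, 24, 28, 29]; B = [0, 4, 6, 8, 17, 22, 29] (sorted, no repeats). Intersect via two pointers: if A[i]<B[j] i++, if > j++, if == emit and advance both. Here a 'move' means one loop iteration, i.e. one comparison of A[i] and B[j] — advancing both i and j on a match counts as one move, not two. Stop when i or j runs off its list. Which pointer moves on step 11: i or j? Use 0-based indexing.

j

[i=0,j=0] 0==0 emit → i++,j++
[i=1,j=1] 2<4 → i++
[i=2,j=1] 6>4 → j++
[i=2,j=2] 6==6 emit → i++,j++
[i=3,j=3] 7<8 → i++
[i=4,j=3] 10>8 → j++
[i=4,j=4] 10<17 → i++
[i=5,j=4] 11<17 → i++
[i=6,j=4] 20>17 → j++
[i=6,j=5] 20<22 → i++
[i=7,j=5] 23>22 → j++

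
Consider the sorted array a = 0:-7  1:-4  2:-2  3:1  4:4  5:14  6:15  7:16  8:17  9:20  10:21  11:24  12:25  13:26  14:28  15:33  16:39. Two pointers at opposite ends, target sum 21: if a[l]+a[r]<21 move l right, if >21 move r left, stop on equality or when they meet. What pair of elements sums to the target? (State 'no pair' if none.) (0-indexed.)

l=0 r=16: -7+39=32 >21, r--
l=0 r=15: -7+33=26 >21, r--
l=0 r=14: -7+28=21, found

(-7, 28)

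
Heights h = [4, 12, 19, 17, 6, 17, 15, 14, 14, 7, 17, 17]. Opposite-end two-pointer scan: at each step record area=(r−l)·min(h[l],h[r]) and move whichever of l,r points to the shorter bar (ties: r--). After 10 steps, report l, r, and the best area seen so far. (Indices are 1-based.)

l=3, r=4, best area=153

[1,12] min(4,17)*11=44 best=44 * → l++
[2,12] min(12,17)*10=120 best=120 * → l++
[3,12] min(19,17)*9=153 best=153 * → r--
[3,11] min(19,17)*8=136 best=153 → r--
[3,10] min(19,7)*7=49 best=153 → r--
[3,9] min(19,14)*6=84 best=153 → r--
[3,8] min(19,14)*5=70 best=153 → r--
[3,7] min(19,15)*4=60 best=153 → r--
[3,6] min(19,17)*3=51 best=153 → r--
[3,5] min(19,6)*2=12 best=153 → r--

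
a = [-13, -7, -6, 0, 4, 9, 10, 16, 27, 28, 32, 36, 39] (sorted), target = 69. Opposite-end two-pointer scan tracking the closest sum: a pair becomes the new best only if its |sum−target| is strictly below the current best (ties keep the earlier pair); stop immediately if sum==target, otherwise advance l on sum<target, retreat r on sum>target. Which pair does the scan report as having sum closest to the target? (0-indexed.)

pair (32, 36) with sum 68 (|Δ|=1)

[0,12] -13+39=26 d=43 * → l++
[1,12] -7+39=32 d=37 * → l++
[2,12] -6+39=33 d=36 * → l++
[3,12] 0+39=39 d=30 * → l++
[4,12] 4+39=43 d=26 * → l++
[5,12] 9+39=48 d=21 * → l++
[6,12] 10+39=49 d=20 * → l++
[7,12] 16+39=55 d=14 * → l++
[8,12] 27+39=66 d=3 * → l++
[9,12] 28+39=67 d=2 * → l++
[10,12] 32+39=71 d=2 → r--
[10,11] 32+36=68 d=1 * → l++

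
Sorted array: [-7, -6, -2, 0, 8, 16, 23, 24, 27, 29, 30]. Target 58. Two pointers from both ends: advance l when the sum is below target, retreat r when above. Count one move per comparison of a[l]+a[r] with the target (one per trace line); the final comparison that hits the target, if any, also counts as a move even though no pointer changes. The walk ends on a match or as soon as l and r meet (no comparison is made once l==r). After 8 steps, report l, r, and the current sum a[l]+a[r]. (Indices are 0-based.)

l=0 r=10: -7+30=23 <58, l++
l=1 r=10: -6+30=24 <58, l++
l=2 r=10: -2+30=28 <58, l++
l=3 r=10: 0+30=30 <58, l++
l=4 r=10: 8+30=38 <58, l++
l=5 r=10: 16+30=46 <58, l++
l=6 r=10: 23+30=53 <58, l++
l=7 r=10: 24+30=54 <58, l++

l=8, r=10, sum=57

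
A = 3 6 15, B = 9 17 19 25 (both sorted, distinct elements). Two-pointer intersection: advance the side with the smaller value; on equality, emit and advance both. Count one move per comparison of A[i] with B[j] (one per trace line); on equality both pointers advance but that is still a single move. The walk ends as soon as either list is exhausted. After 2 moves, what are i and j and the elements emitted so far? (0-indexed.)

i=0 j=0: 3<9, i++
i=1 j=0: 6<9, i++

i=2, j=0, emitted=[]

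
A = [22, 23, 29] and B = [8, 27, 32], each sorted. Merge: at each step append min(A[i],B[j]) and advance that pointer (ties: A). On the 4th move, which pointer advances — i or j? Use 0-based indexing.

j

[i=0,j=0] A[i]=22>B[j]=8 take 8 → j++
[i=0,j=1] A[i]=22<=B[j]=27 take 22 → i++
[i=1,j=1] A[i]=23<=B[j]=27 take 23 → i++
[i=2,j=1] A[i]=29>B[j]=27 take 27 → j++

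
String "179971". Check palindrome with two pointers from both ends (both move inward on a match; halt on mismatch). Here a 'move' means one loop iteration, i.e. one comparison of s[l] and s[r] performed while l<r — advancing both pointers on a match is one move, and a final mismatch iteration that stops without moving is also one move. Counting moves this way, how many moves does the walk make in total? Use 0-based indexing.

[0,5] '1'=='1' → l++,r--
[1,4] '7'=='7' → l++,r--
[2,3] '9'=='9' → l++,r--

3 moves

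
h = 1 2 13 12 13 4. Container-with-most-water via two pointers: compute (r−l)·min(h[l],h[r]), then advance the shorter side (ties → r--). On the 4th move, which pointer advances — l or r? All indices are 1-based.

r

l=1 r=6: min(1,4)*5=5 best=5 *, l++
l=2 r=6: min(2,4)*4=8 best=8 *, l++
l=3 r=6: min(13,4)*3=12 best=12 *, r--
l=3 r=5: min(13,13)*2=26 best=26 *, r--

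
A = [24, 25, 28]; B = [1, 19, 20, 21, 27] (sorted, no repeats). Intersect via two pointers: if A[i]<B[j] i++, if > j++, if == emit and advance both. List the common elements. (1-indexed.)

intersection = []

[i=1,j=1] 24>1 → j++
[i=1,j=2] 24>19 → j++
[i=1,j=3] 24>20 → j++
[i=1,j=4] 24>21 → j++
[i=1,j=5] 24<27 → i++
[i=2,j=5] 25<27 → i++
[i=3,j=5] 28>27 → j++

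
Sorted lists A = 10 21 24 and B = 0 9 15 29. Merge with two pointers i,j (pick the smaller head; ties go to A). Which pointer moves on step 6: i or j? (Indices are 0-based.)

[i=0,j=0] A[i]=10>B[j]=0 take 0 → j++
[i=0,j=1] A[i]=10>B[j]=9 take 9 → j++
[i=0,j=2] A[i]=10<=B[j]=15 take 10 → i++
[i=1,j=2] A[i]=21>B[j]=15 take 15 → j++
[i=1,j=3] A[i]=21<=B[j]=29 take 21 → i++
[i=2,j=3] A[i]=24<=B[j]=29 take 24 → i++

i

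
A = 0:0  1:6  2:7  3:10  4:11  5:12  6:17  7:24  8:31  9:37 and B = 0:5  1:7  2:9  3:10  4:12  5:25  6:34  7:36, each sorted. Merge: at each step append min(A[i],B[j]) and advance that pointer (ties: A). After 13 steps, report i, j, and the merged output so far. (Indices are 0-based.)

i=0 j=0: A[i]=0<=B[j]=5 take 0, i++
i=1 j=0: A[i]=6>B[j]=5 take 5, j++
i=1 j=1: A[i]=6<=B[j]=7 take 6, i++
i=2 j=1: A[i]=7<=B[j]=7 take 7, i++
i=3 j=1: A[i]=10>B[j]=7 take 7, j++
i=3 j=2: A[i]=10>B[j]=9 take 9, j++
i=3 j=3: A[i]=10<=B[j]=10 take 10, i++
i=4 j=3: A[i]=11>B[j]=10 take 10, j++
i=4 j=4: A[i]=11<=B[j]=12 take 11, i++
i=5 j=4: A[i]=12<=B[j]=12 take 12, i++
i=6 j=4: A[i]=17>B[j]=12 take 12, j++
i=6 j=5: A[i]=17<=B[j]=25 take 17, i++
i=7 j=5: A[i]=24<=B[j]=25 take 24, i++

i=8, j=5, merged so far=[0, 5, 6, 7, 7, 9, 10, 10, 11, 12, 12, 17, 24]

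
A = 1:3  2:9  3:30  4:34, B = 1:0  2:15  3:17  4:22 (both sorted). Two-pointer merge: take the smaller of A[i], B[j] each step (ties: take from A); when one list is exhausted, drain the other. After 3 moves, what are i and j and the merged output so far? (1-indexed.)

i=1 j=1: A[i]=3>B[j]=0 take 0, j++
i=1 j=2: A[i]=3<=B[j]=15 take 3, i++
i=2 j=2: A[i]=9<=B[j]=15 take 9, i++

i=3, j=2, merged so far=[0, 3, 9]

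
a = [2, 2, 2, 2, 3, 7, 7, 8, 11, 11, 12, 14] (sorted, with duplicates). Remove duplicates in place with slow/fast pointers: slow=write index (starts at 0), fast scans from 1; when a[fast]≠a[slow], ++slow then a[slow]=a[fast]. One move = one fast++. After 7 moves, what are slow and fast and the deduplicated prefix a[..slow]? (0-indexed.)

(s=0,f=1) a[fast]=2=a[slow] dup → fast++
(s=0,f=2) a[fast]=2=a[slow] dup → fast++
(s=0,f=3) a[fast]=2=a[slow] dup → fast++
(s=0,f=4) a[fast]=3≠a[slow]=2 write a[1]=3 → slow++,fast++
(s=1,f=5) a[fast]=7≠a[slow]=3 write a[2]=7 → slow++,fast++
(s=2,f=6) a[fast]=7=a[slow] dup → fast++
(s=2,f=7) a[fast]=8≠a[slow]=7 write a[3]=8 → slow++,fast++

slow=3, fast=8, prefix=[2, 3, 7, 8]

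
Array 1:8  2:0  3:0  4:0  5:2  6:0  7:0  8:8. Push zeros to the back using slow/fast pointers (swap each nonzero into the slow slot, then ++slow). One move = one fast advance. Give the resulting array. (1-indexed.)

[8, 2, 8, 0, 0, 0, 0, 0]

(s=1,f=1) a[fast]=8≠0 swap→a[1]=8 → slow++,fast++
(s=2,f=2) a[fast]=0 → fast++
(s=2,f=3) a[fast]=0 → fast++
(s=2,f=4) a[fast]=0 → fast++
(s=2,f=5) a[fast]=2≠0 swap→a[2]=2 → slow++,fast++
(s=3,f=6) a[fast]=0 → fast++
(s=3,f=7) a[fast]=0 → fast++
(s=3,f=8) a[fast]=8≠0 swap→a[3]=8 → slow++,fast++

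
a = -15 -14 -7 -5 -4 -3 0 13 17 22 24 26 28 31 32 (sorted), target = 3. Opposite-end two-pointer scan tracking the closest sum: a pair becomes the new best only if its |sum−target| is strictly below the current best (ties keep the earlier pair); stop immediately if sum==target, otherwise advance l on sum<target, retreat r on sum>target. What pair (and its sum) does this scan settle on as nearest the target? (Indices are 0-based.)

l=0 r=14: -15+32=17 d=14 *, r--
l=0 r=13: -15+31=16 d=13 *, r--
l=0 r=12: -15+28=13 d=10 *, r--
l=0 r=11: -15+26=11 d=8 *, r--
l=0 r=10: -15+24=9 d=6 *, r--
l=0 r=9: -15+22=7 d=4 *, r--
l=0 r=8: -15+17=2 d=1 *, l++
l=1 r=8: -14+17=3 d=0 *, stop

pair (-14, 17) with sum 3 (|Δ|=0)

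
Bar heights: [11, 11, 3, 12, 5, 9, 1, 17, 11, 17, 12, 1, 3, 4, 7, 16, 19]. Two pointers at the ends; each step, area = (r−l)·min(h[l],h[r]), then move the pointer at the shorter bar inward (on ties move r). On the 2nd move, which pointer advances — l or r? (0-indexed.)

l

[0,16] min(11,19)*16=176 best=176 * → l++
[1,16] min(11,19)*15=165 best=176 → l++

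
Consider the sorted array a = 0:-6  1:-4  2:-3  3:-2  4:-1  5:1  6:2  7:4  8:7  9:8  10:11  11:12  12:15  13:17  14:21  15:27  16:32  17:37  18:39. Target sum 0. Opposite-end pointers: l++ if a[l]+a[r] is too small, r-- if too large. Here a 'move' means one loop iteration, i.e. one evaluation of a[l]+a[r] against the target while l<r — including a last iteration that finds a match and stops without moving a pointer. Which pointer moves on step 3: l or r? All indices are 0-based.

r

[0,18] -6+39=33 >0 → r--
[0,17] -6+37=31 >0 → r--
[0,16] -6+32=26 >0 → r--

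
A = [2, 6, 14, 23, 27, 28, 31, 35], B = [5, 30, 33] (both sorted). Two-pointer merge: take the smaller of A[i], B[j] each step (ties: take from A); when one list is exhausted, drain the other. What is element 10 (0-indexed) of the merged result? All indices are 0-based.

i=0 j=0: A[i]=2<=B[j]=5 take 2, i++
i=1 j=0: A[i]=6>B[j]=5 take 5, j++
i=1 j=1: A[i]=6<=B[j]=30 take 6, i++
i=2 j=1: A[i]=14<=B[j]=30 take 14, i++
i=3 j=1: A[i]=23<=B[j]=30 take 23, i++
i=4 j=1: A[i]=27<=B[j]=30 take 27, i++
i=5 j=1: A[i]=28<=B[j]=30 take 28, i++
i=6 j=1: A[i]=31>B[j]=30 take 30, j++
i=6 j=2: A[i]=31<=B[j]=33 take 31, i++
i=7 j=2: A[i]=35>B[j]=33 take 33, j++
i=7 j=3: B done, take A[i]=35, i++

merged[10] = 35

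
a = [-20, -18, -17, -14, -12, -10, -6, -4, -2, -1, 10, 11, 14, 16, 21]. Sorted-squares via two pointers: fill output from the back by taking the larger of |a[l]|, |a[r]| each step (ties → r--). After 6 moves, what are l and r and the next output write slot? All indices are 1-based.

l=4, r=12, next write slot=9

[1,15] |-20|<=|21| out[15]=441 → r--
[1,14] |-20|>|16| out[14]=400 → l++
[2,14] |-18|>|16| out[13]=324 → l++
[3,14] |-17|>|16| out[12]=289 → l++
[4,14] |-14|<=|16| out[11]=256 → r--
[4,13] |-14|<=|14| out[10]=196 → r--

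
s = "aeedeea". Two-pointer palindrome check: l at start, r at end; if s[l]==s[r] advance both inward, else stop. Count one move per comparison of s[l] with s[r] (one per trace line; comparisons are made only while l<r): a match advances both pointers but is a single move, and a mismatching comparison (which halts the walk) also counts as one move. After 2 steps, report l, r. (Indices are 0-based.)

l=0 r=6: 'a'=='a', l++,r--
l=1 r=5: 'e'=='e', l++,r--

l=2, r=4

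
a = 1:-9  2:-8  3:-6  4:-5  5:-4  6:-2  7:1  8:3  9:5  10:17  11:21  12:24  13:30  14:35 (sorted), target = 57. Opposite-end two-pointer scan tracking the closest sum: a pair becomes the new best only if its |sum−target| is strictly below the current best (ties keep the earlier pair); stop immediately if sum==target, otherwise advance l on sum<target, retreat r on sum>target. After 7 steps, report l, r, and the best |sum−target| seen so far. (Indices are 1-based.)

l=8, r=14, best |Δ|=21

[1,14] -9+35=26 d=31 * → l++
[2,14] -8+35=27 d=30 * → l++
[3,14] -6+35=29 d=28 * → l++
[4,14] -5+35=30 d=27 * → l++
[5,14] -4+35=31 d=26 * → l++
[6,14] -2+35=33 d=24 * → l++
[7,14] 1+35=36 d=21 * → l++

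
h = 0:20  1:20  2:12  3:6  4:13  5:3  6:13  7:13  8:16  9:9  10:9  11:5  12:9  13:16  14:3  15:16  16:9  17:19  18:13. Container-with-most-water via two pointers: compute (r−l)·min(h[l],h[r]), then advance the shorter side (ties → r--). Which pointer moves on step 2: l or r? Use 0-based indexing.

r

l=0 r=18: min(20,13)*18=234 best=234 *, r--
l=0 r=17: min(20,19)*17=323 best=323 *, r--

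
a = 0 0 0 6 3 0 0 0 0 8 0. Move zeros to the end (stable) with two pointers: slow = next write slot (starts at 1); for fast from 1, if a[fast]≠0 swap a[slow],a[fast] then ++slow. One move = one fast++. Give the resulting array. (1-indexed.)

(s=1,f=1) a[fast]=0 → fast++
(s=1,f=2) a[fast]=0 → fast++
(s=1,f=3) a[fast]=0 → fast++
(s=1,f=4) a[fast]=6≠0 swap→a[1]=6 → slow++,fast++
(s=2,f=5) a[fast]=3≠0 swap→a[2]=3 → slow++,fast++
(s=3,f=6) a[fast]=0 → fast++
(s=3,f=7) a[fast]=0 → fast++
(s=3,f=8) a[fast]=0 → fast++
(s=3,f=9) a[fast]=0 → fast++
(s=3,f=10) a[fast]=8≠0 swap→a[3]=8 → slow++,fast++
(s=4,f=11) a[fast]=0 → fast++

[6, 3, 8, 0, 0, 0, 0, 0, 0, 0, 0]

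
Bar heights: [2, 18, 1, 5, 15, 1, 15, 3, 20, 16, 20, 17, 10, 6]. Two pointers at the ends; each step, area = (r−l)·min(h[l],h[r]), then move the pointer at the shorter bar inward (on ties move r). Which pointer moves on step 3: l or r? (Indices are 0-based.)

r

l=0 r=13: min(2,6)*13=26 best=26 *, l++
l=1 r=13: min(18,6)*12=72 best=72 *, r--
l=1 r=12: min(18,10)*11=110 best=110 *, r--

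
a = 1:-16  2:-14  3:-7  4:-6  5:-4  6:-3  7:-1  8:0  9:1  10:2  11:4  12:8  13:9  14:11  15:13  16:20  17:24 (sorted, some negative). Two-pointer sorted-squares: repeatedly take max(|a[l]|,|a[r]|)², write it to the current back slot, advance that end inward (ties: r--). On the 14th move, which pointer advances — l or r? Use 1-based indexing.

[1,17] |-16|<=|24| out[17]=576 → r--
[1,16] |-16|<=|20| out[16]=400 → r--
[1,15] |-16|>|13| out[15]=256 → l++
[2,15] |-14|>|13| out[14]=196 → l++
[3,15] |-7|<=|13| out[13]=169 → r--
[3,14] |-7|<=|11| out[12]=121 → r--
[3,13] |-7|<=|9| out[11]=81 → r--
[3,12] |-7|<=|8| out[10]=64 → r--
[3,11] |-7|>|4| out[9]=49 → l++
[4,11] |-6|>|4| out[8]=36 → l++
[5,11] |-4|<=|4| out[7]=16 → r--
[5,10] |-4|>|2| out[6]=16 → l++
[6,10] |-3|>|2| out[5]=9 → l++
[7,10] |-1|<=|2| out[4]=4 → r--

r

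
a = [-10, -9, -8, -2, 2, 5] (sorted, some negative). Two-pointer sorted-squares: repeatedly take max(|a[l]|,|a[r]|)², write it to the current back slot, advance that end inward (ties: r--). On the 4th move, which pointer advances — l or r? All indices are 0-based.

r

l=0 r=5: |-10|>|5| out[5]=100, l++
l=1 r=5: |-9|>|5| out[4]=81, l++
l=2 r=5: |-8|>|5| out[3]=64, l++
l=3 r=5: |-2|<=|5| out[2]=25, r--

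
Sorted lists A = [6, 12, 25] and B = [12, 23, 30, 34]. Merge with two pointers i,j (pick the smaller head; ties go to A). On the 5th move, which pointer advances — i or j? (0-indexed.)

[i=0,j=0] A[i]=6<=B[j]=12 take 6 → i++
[i=1,j=0] A[i]=12<=B[j]=12 take 12 → i++
[i=2,j=0] A[i]=25>B[j]=12 take 12 → j++
[i=2,j=1] A[i]=25>B[j]=23 take 23 → j++
[i=2,j=2] A[i]=25<=B[j]=30 take 25 → i++

i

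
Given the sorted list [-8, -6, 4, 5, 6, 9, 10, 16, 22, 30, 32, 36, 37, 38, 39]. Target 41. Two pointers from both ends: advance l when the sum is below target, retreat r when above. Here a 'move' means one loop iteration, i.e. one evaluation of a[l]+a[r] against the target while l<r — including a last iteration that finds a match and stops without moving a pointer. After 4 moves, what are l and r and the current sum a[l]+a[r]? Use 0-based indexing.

[0,14] -8+39=31 <41 → l++
[1,14] -6+39=33 <41 → l++
[2,14] 4+39=43 >41 → r--
[2,13] 4+38=42 >41 → r--

l=2, r=12, sum=41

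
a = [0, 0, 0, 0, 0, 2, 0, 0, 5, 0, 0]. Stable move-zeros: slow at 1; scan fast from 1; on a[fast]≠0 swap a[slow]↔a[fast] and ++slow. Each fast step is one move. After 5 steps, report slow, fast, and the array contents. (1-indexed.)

slow=1, fast=6, a=[0, 0, 0, 0, 0, 2, 0, 0, 5, 0, 0]

(s=1,f=1) a[fast]=0 → fast++
(s=1,f=2) a[fast]=0 → fast++
(s=1,f=3) a[fast]=0 → fast++
(s=1,f=4) a[fast]=0 → fast++
(s=1,f=5) a[fast]=0 → fast++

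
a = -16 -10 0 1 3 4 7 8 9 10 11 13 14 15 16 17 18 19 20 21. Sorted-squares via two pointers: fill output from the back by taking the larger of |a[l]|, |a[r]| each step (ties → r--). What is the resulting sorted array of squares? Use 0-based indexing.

[0, 1, 9, 16, 49, 64, 81, 100, 100, 121, 169, 196, 225, 256, 256, 289, 324, 361, 400, 441]

l=0 r=19: |-16|<=|21| out[19]=441, r--
l=0 r=18: |-16|<=|20| out[18]=400, r--
l=0 r=17: |-16|<=|19| out[17]=361, r--
l=0 r=16: |-16|<=|18| out[16]=324, r--
l=0 r=15: |-16|<=|17| out[15]=289, r--
l=0 r=14: |-16|<=|16| out[14]=256, r--
l=0 r=13: |-16|>|15| out[13]=256, l++
l=1 r=13: |-10|<=|15| out[12]=225, r--
l=1 r=12: |-10|<=|14| out[11]=196, r--
l=1 r=11: |-10|<=|13| out[10]=169, r--
l=1 r=10: |-10|<=|11| out[9]=121, r--
l=1 r=9: |-10|<=|10| out[8]=100, r--
l=1 r=8: |-10|>|9| out[7]=100, l++
l=2 r=8: |0|<=|9| out[6]=81, r--
l=2 r=7: |0|<=|8| out[5]=64, r--
l=2 r=6: |0|<=|7| out[4]=49, r--
l=2 r=5: |0|<=|4| out[3]=16, r--
l=2 r=4: |0|<=|3| out[2]=9, r--
l=2 r=3: |0|<=|1| out[1]=1, r--
l=2 r=2: |0|<=|0| out[0]=0, r--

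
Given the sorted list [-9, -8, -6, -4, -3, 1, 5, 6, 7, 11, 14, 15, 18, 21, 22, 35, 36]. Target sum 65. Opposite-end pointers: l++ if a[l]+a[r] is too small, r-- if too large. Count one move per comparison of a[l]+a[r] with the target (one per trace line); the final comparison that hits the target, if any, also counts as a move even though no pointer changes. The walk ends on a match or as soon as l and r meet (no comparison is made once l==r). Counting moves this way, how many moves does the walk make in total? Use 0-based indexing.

16 moves

l=0 r=16: -9+36=27 <65, l++
l=1 r=16: -8+36=28 <65, l++
l=2 r=16: -6+36=30 <65, l++
l=3 r=16: -4+36=32 <65, l++
l=4 r=16: -3+36=33 <65, l++
l=5 r=16: 1+36=37 <65, l++
l=6 r=16: 5+36=41 <65, l++
l=7 r=16: 6+36=42 <65, l++
l=8 r=16: 7+36=43 <65, l++
l=9 r=16: 11+36=47 <65, l++
l=10 r=16: 14+36=50 <65, l++
l=11 r=16: 15+36=51 <65, l++
l=12 r=16: 18+36=54 <65, l++
l=13 r=16: 21+36=57 <65, l++
l=14 r=16: 22+36=58 <65, l++
l=15 r=16: 35+36=71 >65, r--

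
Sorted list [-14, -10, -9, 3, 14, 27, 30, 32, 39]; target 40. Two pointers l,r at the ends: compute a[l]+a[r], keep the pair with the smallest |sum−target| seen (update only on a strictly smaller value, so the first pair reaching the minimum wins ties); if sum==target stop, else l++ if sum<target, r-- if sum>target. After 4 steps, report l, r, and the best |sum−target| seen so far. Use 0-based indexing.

[0,8] -14+39=25 d=15 * → l++
[1,8] -10+39=29 d=11 * → l++
[2,8] -9+39=30 d=10 * → l++
[3,8] 3+39=42 d=2 * → r--

l=3, r=7, best |Δ|=2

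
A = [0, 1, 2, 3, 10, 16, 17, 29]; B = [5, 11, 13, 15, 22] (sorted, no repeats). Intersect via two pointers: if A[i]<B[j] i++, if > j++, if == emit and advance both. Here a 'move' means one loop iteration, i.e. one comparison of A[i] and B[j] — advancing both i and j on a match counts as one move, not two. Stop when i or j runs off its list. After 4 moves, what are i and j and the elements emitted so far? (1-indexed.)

i=5, j=1, emitted=[]

[i=1,j=1] 0<5 → i++
[i=2,j=1] 1<5 → i++
[i=3,j=1] 2<5 → i++
[i=4,j=1] 3<5 → i++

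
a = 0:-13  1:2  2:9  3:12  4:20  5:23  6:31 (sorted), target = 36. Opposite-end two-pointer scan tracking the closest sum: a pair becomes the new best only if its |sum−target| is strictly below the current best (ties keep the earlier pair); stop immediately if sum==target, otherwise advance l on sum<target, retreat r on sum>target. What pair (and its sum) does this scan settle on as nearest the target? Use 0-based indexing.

[0,6] -13+31=18 d=18 * → l++
[1,6] 2+31=33 d=3 * → l++
[2,6] 9+31=40 d=4 → r--
[2,5] 9+23=32 d=4 → l++
[3,5] 12+23=35 d=1 * → l++
[4,5] 20+23=43 d=7 → r--

pair (12, 23) with sum 35 (|Δ|=1)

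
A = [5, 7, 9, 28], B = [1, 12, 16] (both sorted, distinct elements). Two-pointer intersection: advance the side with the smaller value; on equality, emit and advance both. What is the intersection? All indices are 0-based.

intersection = []

i=0 j=0: 5>1, j++
i=0 j=1: 5<12, i++
i=1 j=1: 7<12, i++
i=2 j=1: 9<12, i++
i=3 j=1: 28>12, j++
i=3 j=2: 28>16, j++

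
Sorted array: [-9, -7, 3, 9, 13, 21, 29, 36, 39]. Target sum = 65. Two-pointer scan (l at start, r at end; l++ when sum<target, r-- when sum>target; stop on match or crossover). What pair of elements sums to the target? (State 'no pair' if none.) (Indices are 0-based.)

(29, 36)

[0,8] -9+39=30 <65 → l++
[1,8] -7+39=32 <65 → l++
[2,8] 3+39=42 <65 → l++
[3,8] 9+39=48 <65 → l++
[4,8] 13+39=52 <65 → l++
[5,8] 21+39=60 <65 → l++
[6,8] 29+39=68 >65 → r--
[6,7] 29+36=65 → found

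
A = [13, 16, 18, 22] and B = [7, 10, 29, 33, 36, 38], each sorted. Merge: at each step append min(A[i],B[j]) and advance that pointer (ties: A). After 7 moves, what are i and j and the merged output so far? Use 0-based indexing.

i=0 j=0: A[i]=13>B[j]=7 take 7, j++
i=0 j=1: A[i]=13>B[j]=10 take 10, j++
i=0 j=2: A[i]=13<=B[j]=29 take 13, i++
i=1 j=2: A[i]=16<=B[j]=29 take 16, i++
i=2 j=2: A[i]=18<=B[j]=29 take 18, i++
i=3 j=2: A[i]=22<=B[j]=29 take 22, i++
i=4 j=2: A done, take B[j]=29, j++

i=4, j=3, merged so far=[7, 10, 13, 16, 18, 22, 29]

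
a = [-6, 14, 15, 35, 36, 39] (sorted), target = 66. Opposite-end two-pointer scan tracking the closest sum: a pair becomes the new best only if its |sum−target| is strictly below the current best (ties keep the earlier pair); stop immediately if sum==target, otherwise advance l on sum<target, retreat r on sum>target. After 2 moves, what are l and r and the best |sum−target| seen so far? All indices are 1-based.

l=1 r=6: -6+39=33 d=33 *, l++
l=2 r=6: 14+39=53 d=13 *, l++

l=3, r=6, best |Δ|=13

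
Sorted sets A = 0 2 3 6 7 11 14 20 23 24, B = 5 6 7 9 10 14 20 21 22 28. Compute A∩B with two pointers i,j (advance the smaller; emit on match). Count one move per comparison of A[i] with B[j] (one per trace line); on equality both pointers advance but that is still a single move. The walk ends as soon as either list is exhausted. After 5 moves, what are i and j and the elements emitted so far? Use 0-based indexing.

i=4, j=2, emitted=[6]

[i=0,j=0] 0<5 → i++
[i=1,j=0] 2<5 → i++
[i=2,j=0] 3<5 → i++
[i=3,j=0] 6>5 → j++
[i=3,j=1] 6==6 emit → i++,j++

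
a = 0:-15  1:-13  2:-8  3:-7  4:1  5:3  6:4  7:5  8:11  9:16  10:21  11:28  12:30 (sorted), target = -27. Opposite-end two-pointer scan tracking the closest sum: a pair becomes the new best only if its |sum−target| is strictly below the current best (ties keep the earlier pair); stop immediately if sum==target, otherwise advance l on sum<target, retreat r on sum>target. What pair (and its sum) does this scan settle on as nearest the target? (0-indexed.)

pair (-15, -13) with sum -28 (|Δ|=1)

l=0 r=12: -15+30=15 d=42 *, r--
l=0 r=11: -15+28=13 d=40 *, r--
l=0 r=10: -15+21=6 d=33 *, r--
l=0 r=9: -15+16=1 d=28 *, r--
l=0 r=8: -15+11=-4 d=23 *, r--
l=0 r=7: -15+5=-10 d=17 *, r--
l=0 r=6: -15+4=-11 d=16 *, r--
l=0 r=5: -15+3=-12 d=15 *, r--
l=0 r=4: -15+1=-14 d=13 *, r--
l=0 r=3: -15+-7=-22 d=5 *, r--
l=0 r=2: -15+-8=-23 d=4 *, r--
l=0 r=1: -15+-13=-28 d=1 *, l++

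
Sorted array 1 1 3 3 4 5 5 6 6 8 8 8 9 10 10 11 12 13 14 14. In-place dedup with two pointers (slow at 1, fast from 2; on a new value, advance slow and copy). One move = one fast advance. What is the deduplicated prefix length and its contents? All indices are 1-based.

length 12; prefix = [1, 3, 4, 5, 6, 8, 9, 10, 11, 12, 13, 14]

(s=1,f=2) a[fast]=1=a[slow] dup → fast++
(s=1,f=3) a[fast]=3≠a[slow]=1 write a[2]=3 → slow++,fast++
(s=2,f=4) a[fast]=3=a[slow] dup → fast++
(s=2,f=5) a[fast]=4≠a[slow]=3 write a[3]=4 → slow++,fast++
(s=3,f=6) a[fast]=5≠a[slow]=4 write a[4]=5 → slow++,fast++
(s=4,f=7) a[fast]=5=a[slow] dup → fast++
(s=4,f=8) a[fast]=6≠a[slow]=5 write a[5]=6 → slow++,fast++
(s=5,f=9) a[fast]=6=a[slow] dup → fast++
(s=5,f=10) a[fast]=8≠a[slow]=6 write a[6]=8 → slow++,fast++
(s=6,f=11) a[fast]=8=a[slow] dup → fast++
(s=6,f=12) a[fast]=8=a[slow] dup → fast++
(s=6,f=13) a[fast]=9≠a[slow]=8 write a[7]=9 → slow++,fast++
(s=7,f=14) a[fast]=10≠a[slow]=9 write a[8]=10 → slow++,fast++
(s=8,f=15) a[fast]=10=a[slow] dup → fast++
(s=8,f=16) a[fast]=11≠a[slow]=10 write a[9]=11 → slow++,fast++
(s=9,f=17) a[fast]=12≠a[slow]=11 write a[10]=12 → slow++,fast++
(s=10,f=18) a[fast]=13≠a[slow]=12 write a[11]=13 → slow++,fast++
(s=11,f=19) a[fast]=14≠a[slow]=13 write a[12]=14 → slow++,fast++
(s=12,f=20) a[fast]=14=a[slow] dup → fast++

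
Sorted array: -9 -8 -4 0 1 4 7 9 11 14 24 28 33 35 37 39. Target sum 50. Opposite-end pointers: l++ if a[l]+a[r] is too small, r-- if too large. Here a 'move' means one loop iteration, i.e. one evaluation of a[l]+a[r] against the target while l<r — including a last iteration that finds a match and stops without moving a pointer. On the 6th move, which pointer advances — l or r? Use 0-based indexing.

[0,15] -9+39=30 <50 → l++
[1,15] -8+39=31 <50 → l++
[2,15] -4+39=35 <50 → l++
[3,15] 0+39=39 <50 → l++
[4,15] 1+39=40 <50 → l++
[5,15] 4+39=43 <50 → l++

l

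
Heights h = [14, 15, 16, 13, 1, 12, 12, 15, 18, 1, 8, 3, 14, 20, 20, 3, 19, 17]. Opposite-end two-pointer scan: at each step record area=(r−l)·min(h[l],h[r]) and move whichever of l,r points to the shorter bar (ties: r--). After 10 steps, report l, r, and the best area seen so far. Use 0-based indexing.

l=9, r=16, best area=240

l=0 r=17: min(14,17)*17=238 best=238 *, l++
l=1 r=17: min(15,17)*16=240 best=240 *, l++
l=2 r=17: min(16,17)*15=240 best=240, l++
l=3 r=17: min(13,17)*14=182 best=240, l++
l=4 r=17: min(1,17)*13=13 best=240, l++
l=5 r=17: min(12,17)*12=144 best=240, l++
l=6 r=17: min(12,17)*11=132 best=240, l++
l=7 r=17: min(15,17)*10=150 best=240, l++
l=8 r=17: min(18,17)*9=153 best=240, r--
l=8 r=16: min(18,19)*8=144 best=240, l++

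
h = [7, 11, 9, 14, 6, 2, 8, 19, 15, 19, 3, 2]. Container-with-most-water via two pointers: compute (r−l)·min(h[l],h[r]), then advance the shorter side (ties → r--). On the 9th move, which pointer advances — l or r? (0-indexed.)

[0,11] min(7,2)*11=22 best=22 * → r--
[0,10] min(7,3)*10=30 best=30 * → r--
[0,9] min(7,19)*9=63 best=63 * → l++
[1,9] min(11,19)*8=88 best=88 * → l++
[2,9] min(9,19)*7=63 best=88 → l++
[3,9] min(14,19)*6=84 best=88 → l++
[4,9] min(6,19)*5=30 best=88 → l++
[5,9] min(2,19)*4=8 best=88 → l++
[6,9] min(8,19)*3=24 best=88 → l++

l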